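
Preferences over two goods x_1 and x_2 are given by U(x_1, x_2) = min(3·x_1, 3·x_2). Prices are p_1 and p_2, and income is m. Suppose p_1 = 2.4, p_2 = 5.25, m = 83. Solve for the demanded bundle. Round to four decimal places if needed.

With perfect complements, no substitution: consume in ratio x_1:x_2 = 3:3.
Budget: p_1·x_1 + p_2·x_1 = m, so (3·p_1 + 3·p_2)·x_1 = 3·m.
Demand: x_1*(p_1,p_2,m) = 3·m/(3·p_1 + 3·p_2), x_2* = 3·m/(3·p_1 + 3·p_2).
Here 3·2.4 + 3·5.25 = 22.95, giving x_1* = 10.8497 and x_2* = 10.8497.

x_1* = 10.8497, x_2* = 10.8497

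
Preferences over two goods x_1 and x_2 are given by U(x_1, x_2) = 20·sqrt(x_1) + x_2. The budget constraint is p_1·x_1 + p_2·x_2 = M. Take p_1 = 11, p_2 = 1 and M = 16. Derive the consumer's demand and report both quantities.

Set MRS = p_1/p_2: 10·x_1^(−1/2) = p_1/p_2.
Solve: √x_1 = 10·p_2/p_1, so x_1*(p_1,p_2) = (10·p_2/p_1)², and x_2* = (M − p_1·x_1*)/p_2.
Plugging in: x_1* = (10·1/11)² = 0.8264, x_2* = 6.9091.

x_1* = 0.8264, x_2* = 6.9091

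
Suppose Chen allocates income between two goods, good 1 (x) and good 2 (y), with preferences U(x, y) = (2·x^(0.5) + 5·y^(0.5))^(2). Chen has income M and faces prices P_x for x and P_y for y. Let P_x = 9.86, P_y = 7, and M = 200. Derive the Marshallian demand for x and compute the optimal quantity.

x* = 2.069

With the ratio pinned down, the budget gives x* = M/(P_x + P_y·(y/x)) and y* = (y/x)·x*.
Numerically y/x = 12.400459, so x* = 200/(9.86 + 7·12.400459) = 2.069.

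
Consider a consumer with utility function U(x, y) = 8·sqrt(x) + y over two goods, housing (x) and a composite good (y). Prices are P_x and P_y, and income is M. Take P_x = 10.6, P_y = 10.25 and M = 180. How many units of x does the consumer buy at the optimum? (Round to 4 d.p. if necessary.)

x* = 14.9608

Set MRS = P_x/P_y: 4·x^(−1/2) = P_x/P_y.
Thus x* = (4·P_y/P_x)² — independent of M — with the rest of income spent on y.
Plugging in: x* = (4·10.25/10.6)² = 14.9608.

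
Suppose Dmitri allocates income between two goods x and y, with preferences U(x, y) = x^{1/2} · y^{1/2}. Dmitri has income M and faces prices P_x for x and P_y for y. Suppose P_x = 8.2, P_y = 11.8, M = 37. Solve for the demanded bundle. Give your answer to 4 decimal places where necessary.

x* = 2.2561, y* = 1.5678

Tangency: MRS = y/x = P_x/P_y.
So 0.5·P_y·y = 0.5·P_x·x; combined with the budget, a share 0.5 of income goes to x.
Demand: x*(P_x,P_y,M) = 0.5·M/P_x and y* = 0.5·M/P_y.
At P_x=8.2, P_y=11.8, M=37: x* = 0.5·37/8.2 = 2.2561, y* = 1.5678.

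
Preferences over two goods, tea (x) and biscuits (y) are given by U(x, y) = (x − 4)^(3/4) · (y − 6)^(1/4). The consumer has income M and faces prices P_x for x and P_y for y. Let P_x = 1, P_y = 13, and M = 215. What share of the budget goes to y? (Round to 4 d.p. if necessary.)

share on y = 0.5174

Let x' = x−4, y' = y−6. MRS = 3·y'/x' = P_x/P_y.
After buying the subsistence bundle (4, 6), a share 0.75 of the remaining income goes to x: x* = 4 + 0.75·(M − 4P_x − 6P_y)/P_x.
Discretionary income = 215 − 4·1 − 6·13 = 133; x* = 4 + 0.75·133/1 = 103.75; y* = 6 + 0.25·133/13 = 8.5577.
Expenditure on y: 13·8.5577 = 111.25; share = 0.5174.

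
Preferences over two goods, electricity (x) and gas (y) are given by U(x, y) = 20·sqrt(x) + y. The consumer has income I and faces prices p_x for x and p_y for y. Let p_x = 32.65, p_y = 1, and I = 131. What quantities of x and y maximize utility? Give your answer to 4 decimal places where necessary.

Solve: √x = 10·p_y/p_x, so x*(p_x,p_y) = (10·p_y/p_x)², and y* = (I − p_x·x*)/p_y.
Plugging in: x* = (10·1/32.65)² = 0.0938, y* = 127.9372.

x* = 0.0938, y* = 127.9372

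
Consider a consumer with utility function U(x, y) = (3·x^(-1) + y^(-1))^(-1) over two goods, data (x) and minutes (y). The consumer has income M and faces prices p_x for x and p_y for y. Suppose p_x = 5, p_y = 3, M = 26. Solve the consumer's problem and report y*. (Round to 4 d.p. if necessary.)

MRS = MU_x/MU_y = 3·(y/x)^(2). Set equal to p_x/p_y.
Solve for the ratio: y/x = [(1/3)·p_x/p_y]^(0.5).
Substitute y = (y/x)·x into the budget: x* = M/(p_x + p_y·(y/x)).
Numerically y/x = 0.745356, so x* = 26/(5 + 3·0.745356) = 3.5931 and y* = 0.745356·3.5931 = 2.6781.

y* = 2.6781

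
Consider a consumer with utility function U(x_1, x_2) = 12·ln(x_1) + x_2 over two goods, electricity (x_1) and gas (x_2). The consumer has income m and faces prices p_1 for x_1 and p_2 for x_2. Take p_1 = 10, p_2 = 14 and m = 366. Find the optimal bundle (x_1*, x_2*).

x_1* = 16.8, x_2* = 14.1429

MU_x_1 = 12/x_1, MU_x_2 = 1. Tangency: 12/x_1 = p_1/p_2.
So x_1*(p_1,p_2) = 12·p_2/p_1, independent of income; and x_2* = (m − 12·p_2)/p_2.
At the given prices: x_1* = 12·14/10 = 16.8, and x_2* = 14.1429.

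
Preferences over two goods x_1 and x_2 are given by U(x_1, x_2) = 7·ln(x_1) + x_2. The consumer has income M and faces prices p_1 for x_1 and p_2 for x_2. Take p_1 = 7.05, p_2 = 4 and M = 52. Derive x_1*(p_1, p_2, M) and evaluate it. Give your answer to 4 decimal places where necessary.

x_1* = 3.9716

Set MRS = p_1/p_2: (7/x_1)/1 = p_1/p_2.
So x_1*(p_1,p_2) = 7·p_2/p_1, independent of income; and x_2* = (M − 7·p_2)/p_2.
At the given prices: x_1* = 7·4/7.05 = 3.9716.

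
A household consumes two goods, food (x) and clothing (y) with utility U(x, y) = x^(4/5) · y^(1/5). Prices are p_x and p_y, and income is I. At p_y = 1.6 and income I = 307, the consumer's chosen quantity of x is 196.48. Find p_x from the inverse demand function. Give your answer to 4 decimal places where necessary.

p_x = 1.25

Tangency: MRS = 4·y/x = p_x/p_y.
So 0.8·p_y·y = 0.2·p_x·x; combined with the budget, a share 0.8 of income goes to x.
Demand: x*(p_x,p_y,I) = 0.8·I/p_x and y* = 0.2·I/p_y.
Set x* = 196.48 in the demand function and solve for p_x: p_x = 1.25.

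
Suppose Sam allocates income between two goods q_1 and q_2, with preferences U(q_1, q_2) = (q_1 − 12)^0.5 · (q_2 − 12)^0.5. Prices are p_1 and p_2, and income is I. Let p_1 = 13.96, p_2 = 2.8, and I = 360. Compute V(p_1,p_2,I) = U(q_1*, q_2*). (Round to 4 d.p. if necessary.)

V = 12.7063

MRS = (q_2−12)/(q_1−12). Tangency with p_1/p_2 gives q_2−12 = (p_1/p_2)·(q_1−12).
After buying the subsistence bundle (12, 12), a share 0.5 of the remaining income goes to q_1: q_1* = 12 + 0.5·(I − 12p_1 − 12p_2)/p_1.
Discretionary income = 360 − 12·13.96 − 12·2.8 = 158.88; q_1* = 12 + 0.5·158.88/13.96 = 17.6905; q_2* = 12 + 0.5·158.88/2.8 = 40.3714.
Utility at the optimum: U(17.6905, 40.3714) = 12.7063.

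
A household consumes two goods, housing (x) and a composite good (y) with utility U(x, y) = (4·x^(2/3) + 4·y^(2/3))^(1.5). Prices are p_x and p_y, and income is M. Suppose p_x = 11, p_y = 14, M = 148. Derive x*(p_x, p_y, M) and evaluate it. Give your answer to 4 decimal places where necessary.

MRS = MU_x/MU_y = (y/x)^(1/3). Set equal to p_x/p_y.
Solve for the ratio: y/x = [p_x/p_y]^(3).
With the ratio pinned down, the budget gives x* = M/(p_x + p_y·(y/x)) and y* = (y/x)·x*.
Numerically y/x = 0.485058, so x* = 148/(11 + 14·0.485058) = 8.3189.

x* = 8.3189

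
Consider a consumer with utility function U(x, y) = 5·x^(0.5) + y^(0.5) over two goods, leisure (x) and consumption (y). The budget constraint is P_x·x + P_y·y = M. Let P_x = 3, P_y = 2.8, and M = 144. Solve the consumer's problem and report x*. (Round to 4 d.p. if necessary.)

MU_x ∝ 5·x^(-0.5), MU_y ∝ y^(-0.5), so MRS = 5·(y/x)^(0.5) = P_x/P_y.
Hence y/x = ((1/5)·P_x/P_y)^(1/(0.5)), i.e. raised to the 2 power.
With the ratio pinned down, the budget gives x* = M/(P_x + P_y·(y/x)) and y* = (y/x)·x*.
Numerically y/x = 0.045918, so x* = 144/(3 + 2.8·0.045918) = 46.0274.

x* = 46.0274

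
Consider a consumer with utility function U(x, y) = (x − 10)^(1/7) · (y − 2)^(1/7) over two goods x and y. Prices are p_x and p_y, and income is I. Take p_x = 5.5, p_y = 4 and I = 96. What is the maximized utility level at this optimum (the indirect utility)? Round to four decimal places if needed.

MRS = (y−2)/(x−10). Tangency with p_x/p_y gives y−2 = (p_x/p_y)·(x−10).
After buying the subsistence bundle (10, 2), a share 0.5 of the remaining income goes to x: x* = 10 + 0.5·(I − 10p_x − 2p_y)/p_x.
Discretionary income = 96 − 10·5.5 − 2·4 = 33; x* = 10 + 0.5·33/5.5 = 13; y* = 2 + 0.5·33/4 = 6.125.
Utility at the optimum: U(13, 6.125) = 1.4324.

V = 1.4324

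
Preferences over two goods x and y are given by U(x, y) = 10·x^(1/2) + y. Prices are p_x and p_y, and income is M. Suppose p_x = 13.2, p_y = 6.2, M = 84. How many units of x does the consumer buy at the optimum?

x* = 5.5154

Thus x* = (5·p_y/p_x)² — independent of M — with the rest of income spent on y.
Plugging in: x* = (5·6.2/13.2)² = 5.5154.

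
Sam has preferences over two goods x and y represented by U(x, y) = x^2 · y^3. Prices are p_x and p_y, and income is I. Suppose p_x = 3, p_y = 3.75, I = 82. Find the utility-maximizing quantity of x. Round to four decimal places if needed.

The MRS is (2/3)·y/x. Set MRS = p_x/p_y.
Rearranging, p_y·y = (3/2)·p_x·x. Substituting into the budget gives p_x·x·(1 + (3/2)) = I.
Demand: x*(p_x,p_y,I) = 0.4·I/p_x and y* = 0.6·I/p_y.
At p_x=3, p_y=3.75, I=82: x* = 0.4·82/3 = 10.9333.

x* = 10.9333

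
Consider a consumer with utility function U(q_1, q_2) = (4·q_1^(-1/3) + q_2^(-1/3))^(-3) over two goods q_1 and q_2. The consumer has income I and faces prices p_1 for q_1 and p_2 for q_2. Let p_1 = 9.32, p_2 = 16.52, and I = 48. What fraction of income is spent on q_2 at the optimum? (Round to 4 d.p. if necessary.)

share on q_2 = 0.2897

MU_q_1 ∝ 4·q_1^(-4/3), MU_q_2 ∝ q_2^(-4/3), so MRS = 4·(q_2/q_1)^(4/3) = p_1/p_2.
Solve for the ratio: q_2/q_1 = [(1/4)·p_1/p_2]^(0.75).
With the ratio pinned down, the budget gives q_1* = I/(p_1 + p_2·(q_2/q_1)) and q_2* = (q_2/q_1)·q_1*.
Numerically q_2/q_1 = 0.230149, so q_1* = 48/(9.32 + 16.52·0.230149) = 3.658 and q_2* = 0.230149·3.658 = 0.8419.
Expenditure on q_2: 16.52·0.8419 = 13.9078; share = 0.2897.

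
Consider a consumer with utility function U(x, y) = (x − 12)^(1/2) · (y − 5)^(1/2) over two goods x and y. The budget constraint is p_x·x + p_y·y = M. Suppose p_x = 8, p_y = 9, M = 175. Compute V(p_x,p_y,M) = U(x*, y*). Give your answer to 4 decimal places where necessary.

Let x' = x−12, y' = y−5. MRS = y'/x' = p_x/p_y.
Substituting into the budget: x* = 12 + 0.5·(M − 12·p_x − 5·p_y)/p_x, and y* = 5 + 0.5·(…)/p_y.
Discretionary income = 175 − 12·8 − 5·9 = 34; x* = 12 + 0.5·34/8 = 14.125; y* = 5 + 0.5·34/9 = 6.8889.
Utility at the optimum: U(14.125, 6.8889) = 2.0035.

V = 2.0035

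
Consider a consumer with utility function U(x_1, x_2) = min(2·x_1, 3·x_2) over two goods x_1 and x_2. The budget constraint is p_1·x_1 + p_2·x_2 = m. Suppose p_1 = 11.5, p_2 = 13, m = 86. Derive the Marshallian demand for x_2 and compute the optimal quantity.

x_2* = 2.843

With perfect complements, no substitution: consume in ratio x_1:x_2 = 3:2.
Budget: p_1·x_1 + p_2·(2/3)·x_1 = m, so (3·p_1 + 2·p_2)·x_1 = 3·m.
Demand: x_1*(p_1,p_2,m) = 3·m/(3·p_1 + 2·p_2), x_2* = 2·m/(3·p_1 + 2·p_2).
Here 3·11.5 + 2·13 = 60.5, giving x_2* = 2.843.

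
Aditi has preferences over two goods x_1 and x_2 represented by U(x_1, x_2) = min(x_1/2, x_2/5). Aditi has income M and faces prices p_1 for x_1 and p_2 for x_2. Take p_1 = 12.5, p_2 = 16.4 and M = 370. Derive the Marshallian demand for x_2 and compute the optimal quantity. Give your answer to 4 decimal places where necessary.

x_2* = 17.2897

Leontief preferences: the optimum is at the kink where x_1/2 = x_2/5, i.e. x_2 = (5/2)·x_1.
Budget: p_1·x_1 + p_2·(5/2)·x_1 = M, so (2·p_1 + 5·p_2)·x_1 = 2·M.
Demand: x_1*(p_1,p_2,M) = 2·M/(2·p_1 + 5·p_2), x_2* = 5·M/(2·p_1 + 5·p_2).
Here 2·12.5 + 5·16.4 = 107, giving x_2* = 17.2897.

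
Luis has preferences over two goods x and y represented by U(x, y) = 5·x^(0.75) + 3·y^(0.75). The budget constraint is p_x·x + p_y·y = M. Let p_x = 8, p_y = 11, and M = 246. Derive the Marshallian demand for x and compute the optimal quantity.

x* = 29.2898

From the CES first-order condition, (5/3)·(y/x)^(0.25) = p_x/p_y.
Solve for the ratio: y/x = [(3/5)·p_x/p_y]^(4).
With the ratio pinned down, the budget gives x* = M/(p_x + p_y·(y/x)) and y* = (y/x)·x*.
Numerically y/x = 0.036257, so x* = 246/(8 + 11·0.036257) = 29.2898.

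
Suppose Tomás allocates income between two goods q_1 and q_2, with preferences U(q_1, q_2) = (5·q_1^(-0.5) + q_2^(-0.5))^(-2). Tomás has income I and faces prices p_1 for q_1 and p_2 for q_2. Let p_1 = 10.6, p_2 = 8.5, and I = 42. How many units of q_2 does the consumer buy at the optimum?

q_2* = 1.1914

Numerically q_2/q_1 = 0.396228, so q_1* = 42/(10.6 + 8.5·0.396228) = 3.0069 and q_2* = 0.396228·3.0069 = 1.1914.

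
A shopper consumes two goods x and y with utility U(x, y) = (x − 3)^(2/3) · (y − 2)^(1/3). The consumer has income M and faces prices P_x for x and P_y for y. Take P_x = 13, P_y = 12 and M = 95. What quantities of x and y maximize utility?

Substituting into the budget: x* = 3 + 2/3·(M − 3·P_x − 2·P_y)/P_x, and y* = 2 + 1/3·(…)/P_y.
Discretionary income = 95 − 3·13 − 2·12 = 32; x* = 3 + 2/3·32/13 = 4.641; y* = 2 + 1/3·32/12 = 2.8889.

x* = 4.641, y* = 2.8889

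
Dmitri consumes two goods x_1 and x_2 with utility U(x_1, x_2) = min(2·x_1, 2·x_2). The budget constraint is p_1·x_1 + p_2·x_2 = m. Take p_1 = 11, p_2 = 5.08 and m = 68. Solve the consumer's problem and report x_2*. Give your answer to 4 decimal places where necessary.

Leontief preferences: the optimum is at the kink where x_1/2 = x_2/2, i.e. x_2 = x_1.
Budget: p_1·x_1 + p_2·x_1 = m, so (2·p_1 + 2·p_2)·x_1 = 2·m.
Demand: x_1*(p_1,p_2,m) = 2·m/(2·p_1 + 2·p_2), x_2* = 2·m/(2·p_1 + 2·p_2).
Here 2·11 + 2·5.08 = 32.16, giving x_2* = 4.2289.

x_2* = 4.2289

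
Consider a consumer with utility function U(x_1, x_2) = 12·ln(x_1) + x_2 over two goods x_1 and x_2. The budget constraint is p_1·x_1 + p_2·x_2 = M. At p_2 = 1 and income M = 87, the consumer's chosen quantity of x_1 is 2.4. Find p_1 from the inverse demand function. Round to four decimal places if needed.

MU_x_1 = 12/x_1, MU_x_2 = 1. Tangency: 12/x_1 = p_1/p_2.
So x_1*(p_1,p_2) = 12·p_2/p_1, independent of income; and x_2* = (M − 12·p_2)/p_2.
Set x_1* = 2.4 in the demand function and solve for p_1: p_1 = 5.

p_1 = 5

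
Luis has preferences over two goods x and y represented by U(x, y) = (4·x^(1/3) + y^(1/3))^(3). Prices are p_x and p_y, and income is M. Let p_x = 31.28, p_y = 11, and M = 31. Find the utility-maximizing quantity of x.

x* = 0.8185

From the CES first-order condition, 4·(y/x)^(2/3) = p_x/p_y.
Solve for the ratio: y/x = [(1/4)·p_x/p_y]^(1.5).
With the ratio pinned down, the budget gives x* = M/(p_x + p_y·(y/x)) and y* = (y/x)·x*.
Numerically y/x = 0.599406, so x* = 31/(31.28 + 11·0.599406) = 0.8185.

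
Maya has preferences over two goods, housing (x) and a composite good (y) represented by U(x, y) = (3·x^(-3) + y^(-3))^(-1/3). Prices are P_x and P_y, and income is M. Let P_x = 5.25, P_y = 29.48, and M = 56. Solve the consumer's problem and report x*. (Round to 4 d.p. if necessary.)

x* = 2.8281

Numerically y/x = 0.493603, so x* = 56/(5.25 + 29.48·0.493603) = 2.8281.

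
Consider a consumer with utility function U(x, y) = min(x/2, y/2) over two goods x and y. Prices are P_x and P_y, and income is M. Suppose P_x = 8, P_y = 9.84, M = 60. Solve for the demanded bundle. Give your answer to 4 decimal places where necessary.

Demand: x*(P_x,P_y,M) = 2·M/(2·P_x + 2·P_y), y* = 2·M/(2·P_x + 2·P_y).
Here 2·8 + 2·9.84 = 35.68, giving x* = 3.3632 and y* = 3.3632.

x* = 3.3632, y* = 3.3632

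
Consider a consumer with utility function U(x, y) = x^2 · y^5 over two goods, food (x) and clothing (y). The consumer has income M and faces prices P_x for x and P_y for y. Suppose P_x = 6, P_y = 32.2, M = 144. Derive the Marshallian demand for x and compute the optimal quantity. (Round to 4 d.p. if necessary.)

x* = 6.8571

The MRS is (2/5)·y/x. Set MRS = P_x/P_y.
Rearranging, P_y·y = (5/2)·P_x·x. Substituting into the budget gives P_x·x·(1 + (5/2)) = M.
Demand: x*(P_x,P_y,M) = 2/7·M/P_x and y* = 5/7·M/P_y.
At P_x=6, P_y=32.2, M=144: x* = 2/7·144/6 = 6.8571.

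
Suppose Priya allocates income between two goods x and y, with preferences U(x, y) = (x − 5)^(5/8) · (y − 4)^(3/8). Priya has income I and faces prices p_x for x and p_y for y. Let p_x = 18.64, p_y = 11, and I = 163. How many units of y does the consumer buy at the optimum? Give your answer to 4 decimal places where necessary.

y* = 4.8795

Substituting into the budget: x* = 5 + 0.625·(I − 5·p_x − 4·p_y)/p_x, and y* = 4 + 0.375·(…)/p_y.
Discretionary income = 163 − 5·18.64 − 4·11 = 25.8; y* = 4 + 0.375·25.8/11 = 4.8795.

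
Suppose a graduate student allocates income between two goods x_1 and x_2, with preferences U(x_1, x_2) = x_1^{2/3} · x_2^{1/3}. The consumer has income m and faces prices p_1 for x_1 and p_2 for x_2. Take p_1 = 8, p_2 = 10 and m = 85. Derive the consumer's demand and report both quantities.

x_1* = 7.0833, x_2* = 2.8333

MU_x_1/MU_x_2 = (2/3·x_2)/(1/3·x_1); tangency sets this equal to p_1/p_2.
So 2/3·p_2·x_2 = 1/3·p_1·x_1; combined with the budget, a share 2/3 of income goes to x_1.
Demand: x_1*(p_1,p_2,m) = 2/3·m/p_1 and x_2* = 1/3·m/p_2.
At p_1=8, p_2=10, m=85: x_1* = 2/3·85/8 = 7.0833, x_2* = 2.8333.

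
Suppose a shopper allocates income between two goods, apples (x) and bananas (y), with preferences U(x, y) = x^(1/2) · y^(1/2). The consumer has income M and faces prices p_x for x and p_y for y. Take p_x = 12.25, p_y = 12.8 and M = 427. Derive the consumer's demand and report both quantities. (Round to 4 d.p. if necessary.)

x* = 17.4286, y* = 16.6797

Tangency: MRS = y/x = p_x/p_y.
Rearranging, p_y·y = p_x·x. Substituting into the budget gives p_x·x·(1 + 1) = M.
Demand: x*(p_x,p_y,M) = 0.5·M/p_x and y* = 0.5·M/p_y.
At p_x=12.25, p_y=12.8, M=427: x* = 0.5·427/12.25 = 17.4286, y* = 16.6797.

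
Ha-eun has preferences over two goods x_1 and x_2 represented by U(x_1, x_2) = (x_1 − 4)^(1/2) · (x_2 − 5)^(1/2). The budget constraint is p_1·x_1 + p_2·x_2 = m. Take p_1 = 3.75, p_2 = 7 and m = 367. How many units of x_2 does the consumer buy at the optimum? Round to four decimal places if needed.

x_2* = 27.6429

Substituting into the budget: x_1* = 4 + 0.5·(m − 4·p_1 − 5·p_2)/p_1, and x_2* = 5 + 0.5·(…)/p_2.
Discretionary income = 367 − 4·3.75 − 5·7 = 317; x_2* = 5 + 0.5·317/7 = 27.6429.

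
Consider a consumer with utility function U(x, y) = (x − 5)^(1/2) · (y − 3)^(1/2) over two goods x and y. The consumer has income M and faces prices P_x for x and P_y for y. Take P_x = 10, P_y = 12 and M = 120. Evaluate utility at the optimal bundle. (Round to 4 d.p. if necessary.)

Discretionary income = 120 − 5·10 − 3·12 = 34; x* = 5 + 0.5·34/10 = 6.7; y* = 3 + 0.5·34/12 = 4.4167.
Utility at the optimum: U(6.7, 4.4167) = 1.5519.

V = 1.5519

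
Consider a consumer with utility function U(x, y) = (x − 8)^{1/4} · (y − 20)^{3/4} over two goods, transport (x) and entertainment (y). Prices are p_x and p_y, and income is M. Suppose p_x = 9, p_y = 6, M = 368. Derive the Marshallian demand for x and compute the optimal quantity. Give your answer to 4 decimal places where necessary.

x* = 12.8889

Let x' = x−8, y' = y−20. MRS = (1/3)·y'/x' = p_x/p_y.
Substituting into the budget: x* = 8 + 0.25·(M − 8·p_x − 20·p_y)/p_x, and y* = 20 + 0.75·(…)/p_y.
Discretionary income = 368 − 8·9 − 20·6 = 176; x* = 8 + 0.25·176/9 = 12.8889.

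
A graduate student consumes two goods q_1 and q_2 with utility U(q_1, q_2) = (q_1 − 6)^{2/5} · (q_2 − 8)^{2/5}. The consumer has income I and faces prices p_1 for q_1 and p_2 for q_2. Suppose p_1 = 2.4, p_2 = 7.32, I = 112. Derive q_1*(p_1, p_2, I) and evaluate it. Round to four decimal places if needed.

Let q_1' = q_1−6, q_2' = q_2−8. MRS = q_2'/q_1' = p_1/p_2.
Substituting into the budget: q_1* = 6 + 0.5·(I − 6·p_1 − 8·p_2)/p_1, and q_2* = 8 + 0.5·(…)/p_2.
Discretionary income = 112 − 6·2.4 − 8·7.32 = 39.04; q_1* = 6 + 0.5·39.04/2.4 = 14.1333.

q_1* = 14.1333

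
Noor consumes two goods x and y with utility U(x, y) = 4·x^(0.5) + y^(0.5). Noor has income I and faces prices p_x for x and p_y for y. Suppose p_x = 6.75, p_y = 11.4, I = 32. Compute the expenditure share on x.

share on x = 0.9643

From the CES first-order condition, 4·(y/x)^(0.5) = p_x/p_y.
Solve for the ratio: y/x = [(1/4)·p_x/p_y]^(2).
With the ratio pinned down, the budget gives x* = I/(p_x + p_y·(y/x)) and y* = (y/x)·x*.
Numerically y/x = 0.021912, so x* = 32/(6.75 + 11.4·0.021912) = 4.5716 and y* = 0.021912·4.5716 = 0.1002.
Expenditure on x: 6.75·4.5716 = 30.858; share = 0.9643.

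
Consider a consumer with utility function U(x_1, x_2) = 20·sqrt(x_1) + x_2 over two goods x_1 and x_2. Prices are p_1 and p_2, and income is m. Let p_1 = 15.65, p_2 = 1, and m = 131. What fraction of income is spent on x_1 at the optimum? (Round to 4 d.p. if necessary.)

Utility is quasi-linear in x_2; the FOC for x_1 is 10/√x_1 = p_1/p_2.
Thus x_1* = (10·p_2/p_1)² — independent of m — with the rest of income spent on x_2.
Plugging in: x_1* = (10·1/15.65)² = 0.4083, x_2* = 124.6102.
Expenditure on x_1: 15.65·0.4083 = 6.3898; share = 0.0488.

share on x_1 = 0.0488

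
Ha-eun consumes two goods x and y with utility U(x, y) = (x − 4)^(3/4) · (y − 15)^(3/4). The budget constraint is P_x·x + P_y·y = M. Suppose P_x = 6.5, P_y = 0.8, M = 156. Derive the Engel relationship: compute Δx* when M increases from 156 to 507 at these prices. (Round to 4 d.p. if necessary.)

This is Cobb-Douglas in (x−4, y−15): tangency gives 0.75·P_y·(y−15) = 0.75·P_x·(x−4).
Substituting into the budget: x* = 4 + 0.5·(M − 4·P_x − 15·P_y)/P_x, and y* = 15 + 0.5·(…)/P_y.
Discretionary income = 156 − 4·6.5 − 15·0.8 = 118; x* = 4 + 0.5·118/6.5 = 13.0769.
At M' = 507: x* = 40.0769. Change: 40.0769 − 13.0769 = 27.

Δx* = 27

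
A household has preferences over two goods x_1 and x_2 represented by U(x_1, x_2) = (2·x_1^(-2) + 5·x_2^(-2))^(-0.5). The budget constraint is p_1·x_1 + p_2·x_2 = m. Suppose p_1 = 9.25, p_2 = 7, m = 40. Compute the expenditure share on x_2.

Substitute x_2 = (x_2/x_1)·x_1 into the budget: x_1* = m/(p_1 + p_2·(x_2/x_1)).
Numerically x_2/x_1 = 1.489342, so x_1* = 40/(9.25 + 7·1.489342) = 2.033 and x_2* = 1.489342·2.033 = 3.0278.
Expenditure on x_2: 7·3.0278 = 21.1948; share = 0.5299.

share on x_2 = 0.5299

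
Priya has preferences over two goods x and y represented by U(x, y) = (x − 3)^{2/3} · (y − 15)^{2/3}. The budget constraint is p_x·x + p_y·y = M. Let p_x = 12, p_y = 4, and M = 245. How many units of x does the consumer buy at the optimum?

x* = 9.2083

This is Cobb-Douglas in (x−3, y−15): tangency gives 2/3·p_y·(y−15) = 2/3·p_x·(x−3).
After buying the subsistence bundle (3, 15), a share 0.5 of the remaining income goes to x: x* = 3 + 0.5·(M − 3p_x − 15p_y)/p_x.
Discretionary income = 245 − 3·12 − 15·4 = 149; x* = 3 + 0.5·149/12 = 9.2083.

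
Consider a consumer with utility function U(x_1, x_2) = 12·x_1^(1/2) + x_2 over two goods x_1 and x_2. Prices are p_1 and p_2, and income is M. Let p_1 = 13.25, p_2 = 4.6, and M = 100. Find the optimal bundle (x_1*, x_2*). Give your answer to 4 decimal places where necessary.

x_1* = 4.339, x_2* = 9.241

MU_x_1 = 6/√x_1, MU_x_2 = 1. Tangency: 6/√x_1 = p_1/p_2.
Thus x_1* = (6·p_2/p_1)² — independent of M — with the rest of income spent on x_2.
Plugging in: x_1* = (6·4.6/13.25)² = 4.339, x_2* = 9.241.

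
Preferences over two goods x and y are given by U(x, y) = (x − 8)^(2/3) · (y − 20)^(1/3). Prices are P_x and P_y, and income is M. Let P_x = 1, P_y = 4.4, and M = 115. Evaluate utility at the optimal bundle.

This is Cobb-Douglas in (x−8, y−20): tangency gives 2/3·P_y·(y−20) = 1/3·P_x·(x−8).
Substituting into the budget: x* = 8 + 2/3·(M − 8·P_x − 20·P_y)/P_x, and y* = 20 + 1/3·(…)/P_y.
Discretionary income = 115 − 8·1 − 20·4.4 = 19; x* = 8 + 2/3·19/1 = 20.6667; y* = 20 + 1/3·19/4.4 = 21.4394.
Utility at the optimum: U(20.6667, 21.4394) = 6.1353.

V = 6.1353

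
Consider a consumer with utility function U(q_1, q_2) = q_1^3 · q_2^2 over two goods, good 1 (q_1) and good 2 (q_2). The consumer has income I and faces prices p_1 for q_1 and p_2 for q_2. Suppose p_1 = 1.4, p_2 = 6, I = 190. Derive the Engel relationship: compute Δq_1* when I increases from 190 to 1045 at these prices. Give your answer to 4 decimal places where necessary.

Δq_1* = 366.4286

Tangency: MRS = (3/2)·q_2/q_1 = p_1/p_2.
So 3·p_2·q_2 = 2·p_1·q_1; combined with the budget, a share 0.6 of income goes to q_1.
Demand: q_1*(p_1,p_2,I) = 0.6·I/p_1 and q_2* = 0.4·I/p_2.
At p_1=1.4, p_2=6, I=190: q_1* = 0.6·190/1.4 = 81.4286.
At I' = 1045: q_1* = 447.8571. Change: 447.8571 − 81.4286 = 366.4286.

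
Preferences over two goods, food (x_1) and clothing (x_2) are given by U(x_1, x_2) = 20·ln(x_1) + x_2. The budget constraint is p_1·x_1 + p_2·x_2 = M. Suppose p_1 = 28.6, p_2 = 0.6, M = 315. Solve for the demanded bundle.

So x_1*(p_1,p_2) = 20·p_2/p_1, independent of income; and x_2* = (M − 20·p_2)/p_2.
At the given prices: x_1* = 20·0.6/28.6 = 0.4196, and x_2* = 505.

x_1* = 0.4196, x_2* = 505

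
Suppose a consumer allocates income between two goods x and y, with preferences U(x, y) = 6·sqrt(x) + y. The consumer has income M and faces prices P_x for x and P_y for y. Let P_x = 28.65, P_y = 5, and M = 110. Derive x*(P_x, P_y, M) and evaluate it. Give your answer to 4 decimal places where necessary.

x* = 0.2741

Utility is quasi-linear in y; the FOC for x is 3/√x = P_x/P_y.
Solve: √x = 3·P_y/P_x, so x*(P_x,P_y) = (3·P_y/P_x)², and y* = (M − P_x·x*)/P_y.
Plugging in: x* = (3·5/28.65)² = 0.2741.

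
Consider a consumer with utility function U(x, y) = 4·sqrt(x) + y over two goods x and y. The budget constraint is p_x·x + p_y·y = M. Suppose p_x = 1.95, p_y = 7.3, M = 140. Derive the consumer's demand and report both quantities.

MU_x = 2/√x, MU_y = 1. Tangency: 2/√x = p_x/p_y.
Solve: √x = 2·p_y/p_x, so x*(p_x,p_y) = (2·p_y/p_x)², and y* = (M − p_x·x*)/p_y.
Plugging in: x* = (2·7.3/1.95)² = 56.0579, y* = 4.2037.

x* = 56.0579, y* = 4.2037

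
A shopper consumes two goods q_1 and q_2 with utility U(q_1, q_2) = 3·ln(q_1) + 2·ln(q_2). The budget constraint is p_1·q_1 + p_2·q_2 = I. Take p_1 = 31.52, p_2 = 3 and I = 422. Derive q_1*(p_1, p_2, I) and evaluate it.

q_1* = 8.033

Tangency: MRS = (3/2)·q_2/q_1 = p_1/p_2.
Rearranging, p_2·q_2 = (2/3)·p_1·q_1. Substituting into the budget gives p_1·q_1·(1 + (2/3)) = I.
Demand: q_1*(p_1,p_2,I) = 0.6·I/p_1 and q_2* = 0.4·I/p_2.
At p_1=31.52, p_2=3, I=422: q_1* = 0.6·422/31.52 = 8.033.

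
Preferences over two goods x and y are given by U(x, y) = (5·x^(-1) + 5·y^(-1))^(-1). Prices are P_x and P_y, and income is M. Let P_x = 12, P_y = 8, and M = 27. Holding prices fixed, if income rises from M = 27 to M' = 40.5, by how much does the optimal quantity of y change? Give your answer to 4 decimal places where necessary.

Δy* = 0.7585

MRS = MU_x/MU_y = (y/x)^(2). Set equal to P_x/P_y.
Hence y/x = (P_x/P_y)^(1/(2)), i.e. raised to the 0.5 power.
Substitute y = (y/x)·x into the budget: x* = M/(P_x + P_y·(y/x)).
Numerically y/x = 1.224745, so x* = 27/(12 + 8·1.224745) = 1.2386 and y* = 1.224745·1.2386 = 1.517.
At M' = 40.5: y* = 2.2755. Change: 2.2755 − 1.517 = 0.7585.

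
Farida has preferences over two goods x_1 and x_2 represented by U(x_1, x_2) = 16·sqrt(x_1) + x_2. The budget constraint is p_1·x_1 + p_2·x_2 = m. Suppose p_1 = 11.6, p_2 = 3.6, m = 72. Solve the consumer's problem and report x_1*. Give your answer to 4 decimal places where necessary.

Utility is quasi-linear in x_2; the FOC for x_1 is 8/√x_1 = p_1/p_2.
Thus x_1* = (8·p_2/p_1)² — independent of m — with the rest of income spent on x_2.
Plugging in: x_1* = (8·3.6/11.6)² = 6.1641.

x_1* = 6.1641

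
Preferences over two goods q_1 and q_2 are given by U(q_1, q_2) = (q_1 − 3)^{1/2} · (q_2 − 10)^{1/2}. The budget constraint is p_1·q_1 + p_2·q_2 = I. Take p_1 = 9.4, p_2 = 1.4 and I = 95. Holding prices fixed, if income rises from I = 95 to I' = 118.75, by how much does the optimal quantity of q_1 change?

Δq_1* = 1.2633

MRS = (q_2−10)/(q_1−3). Tangency with p_1/p_2 gives q_2−10 = (p_1/p_2)·(q_1−3).
Substituting into the budget: q_1* = 3 + 0.5·(I − 3·p_1 − 10·p_2)/p_1, and q_2* = 10 + 0.5·(…)/p_2.
Discretionary income = 95 − 3·9.4 − 10·1.4 = 52.8; q_1* = 3 + 0.5·52.8/9.4 = 5.8085.
At I' = 118.75: q_1* = 7.0718. Change: 7.0718 − 5.8085 = 1.2633.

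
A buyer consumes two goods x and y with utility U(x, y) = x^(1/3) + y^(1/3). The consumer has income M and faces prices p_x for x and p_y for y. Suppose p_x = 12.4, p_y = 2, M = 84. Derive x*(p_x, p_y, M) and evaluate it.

From the CES first-order condition, (y/x)^(2/3) = p_x/p_y.
Hence y/x = (p_x/p_y)^(1/(2/3)), i.e. raised to the 1.5 power.
With the ratio pinned down, the budget gives x* = M/(p_x + p_y·(y/x)) and y* = (y/x)·x*.
Numerically y/x = 15.437876, so x* = 84/(12.4 + 2·15.437876) = 1.941.

x* = 1.941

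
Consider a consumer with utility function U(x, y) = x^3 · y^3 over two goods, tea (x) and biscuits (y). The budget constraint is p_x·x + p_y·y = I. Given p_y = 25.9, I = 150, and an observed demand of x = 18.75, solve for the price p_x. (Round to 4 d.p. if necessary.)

p_x = 4

The MRS is y/x. Set MRS = p_x/p_y.
So 3·p_y·y = 3·p_x·x; combined with the budget, a share 0.5 of income goes to x.
Demand: x*(p_x,p_y,I) = 0.5·I/p_x and y* = 0.5·I/p_y.
Set x* = 18.75 in the demand function and solve for p_x: p_x = 4.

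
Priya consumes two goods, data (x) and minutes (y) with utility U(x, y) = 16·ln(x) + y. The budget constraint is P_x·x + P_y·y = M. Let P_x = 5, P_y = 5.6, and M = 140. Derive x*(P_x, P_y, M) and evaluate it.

Set MRS = P_x/P_y: (16/x)/1 = P_x/P_y.
So x*(P_x,P_y) = 16·P_y/P_x, independent of income; and y* = (M − 16·P_y)/P_y.
At the given prices: x* = 16·5.6/5 = 17.92.

x* = 17.92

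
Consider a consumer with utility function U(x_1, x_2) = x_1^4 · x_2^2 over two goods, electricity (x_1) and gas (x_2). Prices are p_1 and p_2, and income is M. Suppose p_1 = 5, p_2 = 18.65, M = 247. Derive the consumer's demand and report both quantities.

Tangency: MRS = 2·x_2/x_1 = p_1/p_2.
So 4·p_2·x_2 = 2·p_1·x_1; combined with the budget, a share 2/3 of income goes to x_1.
Demand: x_1*(p_1,p_2,M) = 2/3·M/p_1 and x_2* = 1/3·M/p_2.
At p_1=5, p_2=18.65, M=247: x_1* = 2/3·247/5 = 32.9333, x_2* = 4.4147.

x_1* = 32.9333, x_2* = 4.4147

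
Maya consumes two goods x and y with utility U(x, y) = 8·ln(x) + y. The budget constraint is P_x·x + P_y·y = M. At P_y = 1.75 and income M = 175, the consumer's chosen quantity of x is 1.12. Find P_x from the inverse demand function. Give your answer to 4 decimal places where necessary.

Set MRS = P_x/P_y: (8/x)/1 = P_x/P_y.
So x*(P_x,P_y) = 8·P_y/P_x, independent of income; and y* = (M − 8·P_y)/P_y.
Set x* = 1.12 in the demand function and solve for P_x: P_x = 12.5.

P_x = 12.5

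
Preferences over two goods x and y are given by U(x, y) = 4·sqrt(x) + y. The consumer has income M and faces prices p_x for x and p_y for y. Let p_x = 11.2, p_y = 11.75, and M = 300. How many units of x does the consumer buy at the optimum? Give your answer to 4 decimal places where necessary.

Thus x* = (2·p_y/p_x)² — independent of M — with the rest of income spent on y.
Plugging in: x* = (2·11.75/11.2)² = 4.4025.

x* = 4.4025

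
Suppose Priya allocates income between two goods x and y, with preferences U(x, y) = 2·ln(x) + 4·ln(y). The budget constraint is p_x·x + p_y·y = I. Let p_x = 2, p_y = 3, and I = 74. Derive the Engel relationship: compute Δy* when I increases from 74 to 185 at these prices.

Δy* = 24.6667

MU_x/MU_y = (2·y)/(4·x); tangency sets this equal to p_x/p_y.
So 2·p_y·y = 4·p_x·x; combined with the budget, a share 1/3 of income goes to x.
Demand: x*(p_x,p_y,I) = 1/3·I/p_x and y* = 2/3·I/p_y.
At p_x=2, p_y=3, I=74: y* = 2/3·74/3 = 16.4444.
At I' = 185: y* = 41.1111. Change: 41.1111 − 16.4444 = 24.6667.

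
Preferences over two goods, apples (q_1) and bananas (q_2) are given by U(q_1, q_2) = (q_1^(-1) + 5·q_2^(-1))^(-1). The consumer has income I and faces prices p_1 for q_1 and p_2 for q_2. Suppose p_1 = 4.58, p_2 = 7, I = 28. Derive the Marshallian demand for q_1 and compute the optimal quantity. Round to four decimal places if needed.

q_1* = 1.624

MU_q_1 ∝ q_1^(-2), MU_q_2 ∝ 5·q_2^(-2), so MRS = (1/5)·(q_2/q_1)^(2) = p_1/p_2.
Hence q_2/q_1 = (5·p_1/p_2)^(1/(2)), i.e. raised to the 0.5 power.
With the ratio pinned down, the budget gives q_1* = I/(p_1 + p_2·(q_2/q_1)) and q_2* = (q_2/q_1)·q_1*.
Numerically q_2/q_1 = 1.808709, so q_1* = 28/(4.58 + 7·1.808709) = 1.624.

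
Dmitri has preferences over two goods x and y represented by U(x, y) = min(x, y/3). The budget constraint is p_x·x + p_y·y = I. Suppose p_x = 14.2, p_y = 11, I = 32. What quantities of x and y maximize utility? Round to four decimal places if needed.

x* = 0.678, y* = 2.0339

With perfect complements, no substitution: consume in ratio x:y = 1:3.
Budget: p_x·x + p_y·3·x = I, so (p_x + 3·p_y)·x = I.
Demand: x*(p_x,p_y,I) = I/(p_x + 3·p_y), y* = 3·I/(p_x + 3·p_y).
Here 14.2 + 3·11 = 47.2, giving x* = 0.678 and y* = 2.0339.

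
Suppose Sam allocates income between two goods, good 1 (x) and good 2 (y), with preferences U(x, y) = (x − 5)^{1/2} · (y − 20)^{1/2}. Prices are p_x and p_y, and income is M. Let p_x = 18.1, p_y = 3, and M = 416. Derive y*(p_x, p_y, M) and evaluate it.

MRS = (y−20)/(x−5). Tangency with p_x/p_y gives y−20 = (p_x/p_y)·(x−5).
After buying the subsistence bundle (5, 20), a share 0.5 of the remaining income goes to x: x* = 5 + 0.5·(M − 5p_x − 20p_y)/p_x.
Discretionary income = 416 − 5·18.1 − 20·3 = 265.5; y* = 20 + 0.5·265.5/3 = 64.25.

y* = 64.25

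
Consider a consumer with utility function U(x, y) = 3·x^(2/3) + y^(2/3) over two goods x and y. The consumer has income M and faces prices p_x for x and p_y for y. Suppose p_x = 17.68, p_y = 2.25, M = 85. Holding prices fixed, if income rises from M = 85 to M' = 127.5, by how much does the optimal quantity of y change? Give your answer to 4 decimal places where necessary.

From the CES first-order condition, 3·(y/x)^(1/3) = p_x/p_y.
Solve for the ratio: y/x = [(1/3)·p_x/p_y]^(3).
With the ratio pinned down, the budget gives x* = M/(p_x + p_y·(y/x)) and y* = (y/x)·x*.
Numerically y/x = 17.969478, so x* = 85/(17.68 + 2.25·17.969478) = 1.4627 and y* = 17.969478·1.4627 = 26.2841.
At M' = 127.5: y* = 39.4262. Change: 39.4262 − 26.2841 = 13.1421.

Δy* = 13.1421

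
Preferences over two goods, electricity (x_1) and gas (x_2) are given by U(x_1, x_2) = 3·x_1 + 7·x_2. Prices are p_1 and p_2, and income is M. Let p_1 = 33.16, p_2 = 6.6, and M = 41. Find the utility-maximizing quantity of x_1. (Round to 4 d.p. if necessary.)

x_1* = 0

Perfect substitutes: compare marginal utility per dollar. 3/p_1 vs 7/p_2 → 0.0905 vs 1.0606.
x_2 gives more utility per dollar, so spend all income on x_2: x_2* = M/p_2, x_1* = 0.
Numerically: x_1* = 0, x_2* = 6.2121.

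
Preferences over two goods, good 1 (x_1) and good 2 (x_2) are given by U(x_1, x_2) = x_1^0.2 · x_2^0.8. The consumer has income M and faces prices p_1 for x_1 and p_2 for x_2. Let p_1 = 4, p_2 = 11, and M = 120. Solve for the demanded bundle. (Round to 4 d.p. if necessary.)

x_1* = 6, x_2* = 8.7273

Tangency: MRS = (1/4)·x_2/x_1 = p_1/p_2.
So 0.2·p_2·x_2 = 0.8·p_1·x_1; combined with the budget, a share 0.2 of income goes to x_1.
Demand: x_1*(p_1,p_2,M) = 0.2·M/p_1 and x_2* = 0.8·M/p_2.
At p_1=4, p_2=11, M=120: x_1* = 0.2·120/4 = 6, x_2* = 8.7273.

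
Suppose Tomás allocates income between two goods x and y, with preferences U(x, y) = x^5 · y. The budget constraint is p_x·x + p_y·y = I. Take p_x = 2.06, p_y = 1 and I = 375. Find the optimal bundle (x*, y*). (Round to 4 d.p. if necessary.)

x* = 151.699, y* = 62.5

Demand: x*(p_x,p_y,I) = 5/6·I/p_x and y* = 1/6·I/p_y.
At p_x=2.06, p_y=1, I=375: x* = 5/6·375/2.06 = 151.699, y* = 62.5.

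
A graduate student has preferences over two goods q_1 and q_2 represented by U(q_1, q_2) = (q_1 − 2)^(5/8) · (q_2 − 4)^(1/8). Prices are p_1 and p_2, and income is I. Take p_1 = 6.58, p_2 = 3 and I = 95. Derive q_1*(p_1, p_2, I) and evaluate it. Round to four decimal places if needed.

q_1* = 10.845

MRS = 5·(q_2−4)/(q_1−2). Tangency with p_1/p_2 gives q_2−4 = (1/5)·(p_1/p_2)·(q_1−2).
After buying the subsistence bundle (2, 4), a share 5/6 of the remaining income goes to q_1: q_1* = 2 + 5/6·(I − 2p_1 − 4p_2)/p_1.
Discretionary income = 95 − 2·6.58 − 4·3 = 69.84; q_1* = 2 + 5/6·69.84/6.58 = 10.845.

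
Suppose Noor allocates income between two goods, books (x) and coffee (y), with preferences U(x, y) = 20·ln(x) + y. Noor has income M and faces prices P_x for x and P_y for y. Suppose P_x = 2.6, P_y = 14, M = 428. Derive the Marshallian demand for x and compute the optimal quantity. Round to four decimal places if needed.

x* = 107.6923

So x*(P_x,P_y) = 20·P_y/P_x, independent of income; and y* = (M − 20·P_y)/P_y.
At the given prices: x* = 20·14/2.6 = 107.6923.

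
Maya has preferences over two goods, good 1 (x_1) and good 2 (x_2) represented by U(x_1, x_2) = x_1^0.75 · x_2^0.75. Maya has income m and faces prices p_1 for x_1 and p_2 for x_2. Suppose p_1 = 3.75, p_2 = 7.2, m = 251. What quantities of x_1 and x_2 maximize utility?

x_1* = 33.4667, x_2* = 17.4306

At p_1=3.75, p_2=7.2, m=251: x_1* = 0.5·251/3.75 = 33.4667, x_2* = 17.4306.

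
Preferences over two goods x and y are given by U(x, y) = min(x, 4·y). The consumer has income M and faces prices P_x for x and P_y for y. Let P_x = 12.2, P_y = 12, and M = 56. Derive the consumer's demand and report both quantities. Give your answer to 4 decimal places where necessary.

x* = 3.6842, y* = 0.9211

Demand: x*(P_x,P_y,M) = 4·M/(4·P_x + P_y), y* = M/(4·P_x + P_y).
Here 4·12.2 + 12 = 60.8, giving x* = 3.6842 and y* = 0.9211.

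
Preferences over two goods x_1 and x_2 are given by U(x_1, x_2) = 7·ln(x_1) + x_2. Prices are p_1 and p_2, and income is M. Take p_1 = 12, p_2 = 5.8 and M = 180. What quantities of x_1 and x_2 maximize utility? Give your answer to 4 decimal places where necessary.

MU_x_1 = 7/x_1, MU_x_2 = 1. Tangency: 7/x_1 = p_1/p_2.
So x_1*(p_1,p_2) = 7·p_2/p_1, independent of income; and x_2* = (M − 7·p_2)/p_2.
At the given prices: x_1* = 7·5.8/12 = 3.3833, and x_2* = 24.0345.

x_1* = 3.3833, x_2* = 24.0345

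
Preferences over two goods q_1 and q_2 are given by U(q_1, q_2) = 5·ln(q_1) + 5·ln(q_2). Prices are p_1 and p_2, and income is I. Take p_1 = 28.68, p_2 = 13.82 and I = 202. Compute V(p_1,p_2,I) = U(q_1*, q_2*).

Tangency: MRS = q_2/q_1 = p_1/p_2.
So 5·p_2·q_2 = 5·p_1·q_1; combined with the budget, a share 0.5 of income goes to q_1.
Demand: q_1*(p_1,p_2,I) = 0.5·I/p_1 and q_2* = 0.5·I/p_2.
At p_1=28.68, p_2=13.82, I=202: q_1* = 0.5·202/28.68 = 3.5216, q_2* = 7.3082.
Utility at the optimum: U(3.5216, 7.3082) = 16.2396.

V = 16.2396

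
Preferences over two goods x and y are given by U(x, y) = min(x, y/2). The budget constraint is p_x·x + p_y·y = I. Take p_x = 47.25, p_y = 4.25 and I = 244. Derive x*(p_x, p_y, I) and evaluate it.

x* = 4.3767

With perfect complements, no substitution: consume in ratio x:y = 1:2.
Budget: p_x·x + p_y·2·x = I, so (p_x + 2·p_y)·x = I.
Demand: x*(p_x,p_y,I) = I/(p_x + 2·p_y), y* = 2·I/(p_x + 2·p_y).
Here 47.25 + 2·4.25 = 55.75, giving x* = 4.3767.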